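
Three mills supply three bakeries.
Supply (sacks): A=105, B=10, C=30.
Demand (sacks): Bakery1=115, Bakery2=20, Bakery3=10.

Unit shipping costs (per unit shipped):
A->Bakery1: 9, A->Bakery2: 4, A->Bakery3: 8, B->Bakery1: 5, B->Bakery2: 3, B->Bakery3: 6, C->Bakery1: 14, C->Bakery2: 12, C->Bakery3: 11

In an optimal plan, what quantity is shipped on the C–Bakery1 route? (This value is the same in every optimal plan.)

20

Optimal shipments:
  A->Bakery1: 85 × 9 = 765
  A->Bakery2: 20 × 4 = 80
  B->Bakery1: 10 × 5 = 50
  C->Bakery1: 20 × 14 = 280
  C->Bakery3: 10 × 11 = 110
Total cost = 1285.
So C→Bakery1 carries 20 sacks.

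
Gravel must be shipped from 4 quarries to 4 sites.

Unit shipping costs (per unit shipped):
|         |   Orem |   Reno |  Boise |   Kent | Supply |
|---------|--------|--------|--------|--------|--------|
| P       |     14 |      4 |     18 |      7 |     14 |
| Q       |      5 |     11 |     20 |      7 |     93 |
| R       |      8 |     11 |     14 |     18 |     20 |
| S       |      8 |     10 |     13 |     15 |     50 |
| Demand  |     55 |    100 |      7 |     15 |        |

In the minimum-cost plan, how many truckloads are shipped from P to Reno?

Solving gives:
  P->Reno: 14 truckloads
  Q->Orem: 55 truckloads
  Q->Reno: 23 truckloads
  Q->Kent: 15 truckloads
  R->Reno: 13 truckloads
  R->Boise: 7 truckloads
  S->Reno: 50 truckloads
Total cost = 1430.
So P→Reno carries 14 truckloads.

14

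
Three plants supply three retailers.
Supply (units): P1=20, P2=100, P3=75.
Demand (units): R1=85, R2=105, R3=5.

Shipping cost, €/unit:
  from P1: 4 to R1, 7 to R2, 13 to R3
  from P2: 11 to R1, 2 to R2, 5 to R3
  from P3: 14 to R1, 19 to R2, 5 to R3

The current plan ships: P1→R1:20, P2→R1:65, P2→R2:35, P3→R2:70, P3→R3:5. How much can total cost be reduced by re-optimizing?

920

Current plan cost = 20·4 + 65·11 + 35·2 + 70·19 + 5·5 = €2220.
Optimal plan:
  P1->R1: 15 units
  P1->R2: 5 units
  P2->R2: 100 units
  P3->R1: 70 units
  P3->R3: 5 units
Optimal cost = €1300.
Saving = 2220 − 1300 = €920.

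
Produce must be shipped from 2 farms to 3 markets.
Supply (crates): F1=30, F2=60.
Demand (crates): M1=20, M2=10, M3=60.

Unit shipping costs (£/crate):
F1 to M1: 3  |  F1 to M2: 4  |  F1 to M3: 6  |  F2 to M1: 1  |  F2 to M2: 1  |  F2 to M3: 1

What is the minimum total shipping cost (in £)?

Optimal allocation:
  F1->M1: 20 × £3 = £60
  F1->M2: 10 × £4 = £40
  F2->M3: 60 × £1 = £60
Total = 60 + 40 + 60 = £160.

160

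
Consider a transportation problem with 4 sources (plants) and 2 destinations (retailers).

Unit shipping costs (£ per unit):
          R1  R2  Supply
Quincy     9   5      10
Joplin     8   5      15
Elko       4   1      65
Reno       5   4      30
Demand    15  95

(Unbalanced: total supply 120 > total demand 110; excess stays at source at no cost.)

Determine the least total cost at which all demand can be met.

One minimum-cost allocation:
  Quincy->R2: 10 × £5 = £50
  Joplin->R2: 5 × £5 = £25
  Elko->R2: 65 × £1 = £65
  Reno->R1: 15 × £5 = £75
  Reno->R2: 15 × £4 = £60
Total = 50 + 25 + 65 + 75 + 60 = £275.

275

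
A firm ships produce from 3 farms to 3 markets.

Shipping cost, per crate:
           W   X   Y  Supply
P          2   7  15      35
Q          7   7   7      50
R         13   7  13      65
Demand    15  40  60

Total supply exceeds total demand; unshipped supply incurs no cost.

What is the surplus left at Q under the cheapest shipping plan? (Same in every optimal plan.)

An optimal plan:
  P to W: 15 × 2 = 30
  P to X: 20 × 7 = 140
  Q to Y: 50 × 7 = 350
  R to X: 20 × 7 = 140
  R to Y: 10 × 13 = 130
Total cost = 790.
Q ships 50 of its 50, leaving 0.

0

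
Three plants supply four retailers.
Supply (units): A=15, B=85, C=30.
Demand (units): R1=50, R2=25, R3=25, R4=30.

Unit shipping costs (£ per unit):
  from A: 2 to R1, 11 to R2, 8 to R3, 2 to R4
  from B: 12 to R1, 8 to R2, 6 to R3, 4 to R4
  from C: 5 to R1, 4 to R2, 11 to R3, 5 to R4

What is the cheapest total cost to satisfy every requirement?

One minimum-cost allocation:
  A→R1: 15 units
  B→R1: 5 units
  B→R2: 25 units
  B→R3: 25 units
  B→R4: 30 units
  C→R1: 30 units
Total cost = £710.

710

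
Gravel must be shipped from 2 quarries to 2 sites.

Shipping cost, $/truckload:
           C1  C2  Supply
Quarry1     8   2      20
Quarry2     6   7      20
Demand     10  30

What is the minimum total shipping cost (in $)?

170

One minimum-cost allocation:
  Quarry1->C2: 20 × $2 = $40
  Quarry2->C1: 10 × $6 = $60
  Quarry2->C2: 10 × $7 = $70
Total = 40 + 60 + 70 = $170.
(Supply check: Quarry1 ships 20; Quarry2 ships 20.)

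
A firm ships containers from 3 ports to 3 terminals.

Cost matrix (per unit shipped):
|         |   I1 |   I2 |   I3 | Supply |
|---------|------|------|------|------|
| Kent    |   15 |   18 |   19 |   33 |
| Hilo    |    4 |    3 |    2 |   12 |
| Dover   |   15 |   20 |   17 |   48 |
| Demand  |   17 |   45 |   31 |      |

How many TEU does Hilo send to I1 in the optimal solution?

The minimum-cost plan:
  Kent to I2: 33 × 18 = 594
  Hilo to I2: 12 × 3 = 36
  Dover to I1: 17 × 15 = 255
  Dover to I3: 31 × 17 = 527
Total cost = 1412.
The route Hilo→I1 is not used.

0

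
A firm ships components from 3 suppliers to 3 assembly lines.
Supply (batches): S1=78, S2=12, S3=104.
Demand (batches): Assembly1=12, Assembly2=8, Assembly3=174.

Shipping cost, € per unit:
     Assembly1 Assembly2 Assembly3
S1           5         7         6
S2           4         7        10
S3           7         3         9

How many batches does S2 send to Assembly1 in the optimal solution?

The minimum-cost plan:
  S1 to Assembly3: 78 batches
  S2 to Assembly1: 12 batches
  S3 to Assembly2: 8 batches
  S3 to Assembly3: 96 batches
Total cost = €1404.
So S2→Assembly1 carries 12 batches.

12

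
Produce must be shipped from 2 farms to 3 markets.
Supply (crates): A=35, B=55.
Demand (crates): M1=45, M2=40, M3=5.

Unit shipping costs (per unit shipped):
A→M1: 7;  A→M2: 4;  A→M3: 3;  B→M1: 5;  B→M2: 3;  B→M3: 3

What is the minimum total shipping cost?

390

An optimal shipping plan:
  A–M2: 30 crates
  A–M3: 5 crates
  B–M1: 45 crates
  B–M2: 10 crates
Total cost = 390.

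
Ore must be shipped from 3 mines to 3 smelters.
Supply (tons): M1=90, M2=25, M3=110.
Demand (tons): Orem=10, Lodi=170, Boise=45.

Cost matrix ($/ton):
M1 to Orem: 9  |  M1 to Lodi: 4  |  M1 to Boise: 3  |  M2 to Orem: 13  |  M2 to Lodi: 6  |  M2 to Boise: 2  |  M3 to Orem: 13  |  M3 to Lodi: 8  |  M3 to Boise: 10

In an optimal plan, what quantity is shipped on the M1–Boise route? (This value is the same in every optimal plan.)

20

The minimum-cost plan:
  M1–Lodi: 70 × $4 = $280
  M1–Boise: 20 × $3 = $60
  M2–Boise: 25 × $2 = $50
  M3–Orem: 10 × $13 = $130
  M3–Lodi: 100 × $8 = $800
Total cost = $1320.
So M1→Boise carries 20 tons.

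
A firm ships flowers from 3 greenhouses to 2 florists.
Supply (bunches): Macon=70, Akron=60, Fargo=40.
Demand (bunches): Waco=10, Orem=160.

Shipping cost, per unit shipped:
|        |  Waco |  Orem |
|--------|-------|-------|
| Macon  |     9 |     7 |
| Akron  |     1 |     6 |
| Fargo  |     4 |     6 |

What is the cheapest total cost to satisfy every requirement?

1040

One minimum-cost allocation:
  Macon–Orem: 70 × 7 = 490
  Akron–Waco: 10 × 1 = 10
  Akron–Orem: 50 × 6 = 300
  Fargo–Orem: 40 × 6 = 240
Total = 490 + 10 + 300 + 240 = 1040.
(Supply check: Macon ships 70; Akron ships 60; Fargo ships 40.)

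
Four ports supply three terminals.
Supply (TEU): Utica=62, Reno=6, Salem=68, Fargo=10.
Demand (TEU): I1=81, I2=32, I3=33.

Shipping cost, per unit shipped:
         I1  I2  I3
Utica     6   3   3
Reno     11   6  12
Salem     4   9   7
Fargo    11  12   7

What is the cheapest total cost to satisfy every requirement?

One minimum-cost allocation:
  Utica to I1: 13 TEU
  Utica to I2: 26 TEU
  Utica to I3: 23 TEU
  Reno to I2: 6 TEU
  Salem to I1: 68 TEU
  Fargo to I3: 10 TEU
Total cost = 603.

603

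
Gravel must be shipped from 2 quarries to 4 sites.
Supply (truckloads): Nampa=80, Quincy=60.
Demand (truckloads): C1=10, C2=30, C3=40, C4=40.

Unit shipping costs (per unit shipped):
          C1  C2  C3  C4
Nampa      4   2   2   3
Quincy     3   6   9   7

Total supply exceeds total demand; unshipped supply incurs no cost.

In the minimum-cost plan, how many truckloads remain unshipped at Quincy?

20

Minimum-cost shipments:
  Nampa->C2: 30 × 2 = 60
  Nampa->C3: 40 × 2 = 80
  Nampa->C4: 10 × 3 = 30
  Quincy->C1: 10 × 3 = 30
  Quincy->C4: 30 × 7 = 210
Total cost = 410.
Quincy ships 40 of its 60, leaving 20.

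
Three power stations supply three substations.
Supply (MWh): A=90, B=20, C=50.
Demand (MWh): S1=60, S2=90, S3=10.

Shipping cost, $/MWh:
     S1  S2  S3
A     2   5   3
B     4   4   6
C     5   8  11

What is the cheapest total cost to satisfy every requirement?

730

An optimal shipping plan:
  A to S1: 10 MWh
  A to S2: 70 MWh
  A to S3: 10 MWh
  B to S2: 20 MWh
  C to S1: 50 MWh
Total cost = $730.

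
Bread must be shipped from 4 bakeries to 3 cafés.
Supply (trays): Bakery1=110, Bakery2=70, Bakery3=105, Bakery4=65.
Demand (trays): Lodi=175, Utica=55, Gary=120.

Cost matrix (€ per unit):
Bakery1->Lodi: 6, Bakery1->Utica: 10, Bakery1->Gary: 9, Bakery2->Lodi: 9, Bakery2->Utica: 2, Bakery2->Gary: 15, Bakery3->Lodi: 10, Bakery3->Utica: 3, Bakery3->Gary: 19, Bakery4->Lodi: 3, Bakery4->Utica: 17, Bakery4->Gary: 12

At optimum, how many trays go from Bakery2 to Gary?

The minimum-cost plan:
  Bakery1 to Gary: 110 trays
  Bakery2 to Lodi: 5 trays
  Bakery2 to Utica: 55 trays
  Bakery2 to Gary: 10 trays
  Bakery3 to Lodi: 105 trays
  Bakery4 to Lodi: 65 trays
Total cost = €2540.
So Bakery2→Gary carries 10 trays.

10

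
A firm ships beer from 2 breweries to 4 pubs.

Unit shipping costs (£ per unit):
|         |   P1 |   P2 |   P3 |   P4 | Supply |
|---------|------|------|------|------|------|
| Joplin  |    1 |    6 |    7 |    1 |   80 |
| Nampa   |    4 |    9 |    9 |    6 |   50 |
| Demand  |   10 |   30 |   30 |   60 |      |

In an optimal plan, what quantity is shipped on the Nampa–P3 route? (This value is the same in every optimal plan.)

30

Optimal shipments:
  Joplin→P1: 10 × £1 = £10
  Joplin→P2: 10 × £6 = £60
  Joplin→P4: 60 × £1 = £60
  Nampa→P2: 20 × £9 = £180
  Nampa→P3: 30 × £9 = £270
Total cost = £580.
So Nampa→P3 carries 30 kegs.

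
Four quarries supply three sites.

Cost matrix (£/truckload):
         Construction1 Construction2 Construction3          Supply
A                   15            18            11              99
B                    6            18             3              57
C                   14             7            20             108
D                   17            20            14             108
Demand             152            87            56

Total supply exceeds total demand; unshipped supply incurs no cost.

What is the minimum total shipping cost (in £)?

3033

Optimal allocation:
  A→Construction1: 43 × £15 = £645
  A→Construction3: 56 × £11 = £616
  B→Construction1: 57 × £6 = £342
  C→Construction1: 21 × £14 = £294
  C→Construction2: 87 × £7 = £609
  D→Construction1: 31 × £17 = £527
Total = 645 + 616 + 342 + 294 + 609 + 527 = £3033.
(Supply check: A ships 99; B ships 57; C ships 108; D ships 31.)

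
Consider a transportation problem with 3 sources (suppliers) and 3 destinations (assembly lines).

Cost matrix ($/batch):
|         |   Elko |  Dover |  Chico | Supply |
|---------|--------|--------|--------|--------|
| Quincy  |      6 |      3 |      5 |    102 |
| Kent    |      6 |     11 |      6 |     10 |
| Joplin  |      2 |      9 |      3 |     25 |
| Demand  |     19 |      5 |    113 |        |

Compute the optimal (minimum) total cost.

616

Optimal allocation:
  Quincy→Dover: 5 × $3 = $15
  Quincy→Chico: 97 × $5 = $485
  Kent→Chico: 10 × $6 = $60
  Joplin→Elko: 19 × $2 = $38
  Joplin→Chico: 6 × $3 = $18
Total = 15 + 485 + 60 + 38 + 18 = $616.
(Supply check: Quincy ships 102; Kent ships 10; Joplin ships 25.)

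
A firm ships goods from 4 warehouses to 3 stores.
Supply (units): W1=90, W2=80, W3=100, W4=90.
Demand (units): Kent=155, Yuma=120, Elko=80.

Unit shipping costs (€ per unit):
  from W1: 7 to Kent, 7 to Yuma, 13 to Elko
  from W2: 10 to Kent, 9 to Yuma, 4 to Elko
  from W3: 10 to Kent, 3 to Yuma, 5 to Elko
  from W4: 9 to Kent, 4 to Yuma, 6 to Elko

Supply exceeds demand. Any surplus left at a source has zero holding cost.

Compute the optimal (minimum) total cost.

A cheapest plan:
  W1→Kent: 90 × €7 = €630
  W2→Elko: 80 × €4 = €320
  W3→Yuma: 100 × €3 = €300
  W4→Kent: 65 × €9 = €585
  W4→Yuma: 20 × €4 = €80
Total = 630 + 320 + 300 + 585 + 80 = €1915.
(Supply check: W1 ships 90; W2 ships 80; W3 ships 100; W4 ships 85.)

1915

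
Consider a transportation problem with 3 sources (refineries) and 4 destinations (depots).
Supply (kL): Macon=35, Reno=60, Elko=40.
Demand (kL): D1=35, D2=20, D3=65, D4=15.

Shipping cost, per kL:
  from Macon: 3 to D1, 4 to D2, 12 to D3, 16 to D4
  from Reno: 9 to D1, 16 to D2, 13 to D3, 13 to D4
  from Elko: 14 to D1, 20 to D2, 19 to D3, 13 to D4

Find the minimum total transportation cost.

A cheapest plan:
  Macon->D1: 15 × 3 = 45
  Macon->D2: 20 × 4 = 80
  Reno->D3: 60 × 13 = 780
  Elko->D1: 20 × 14 = 280
  Elko->D3: 5 × 19 = 95
  Elko->D4: 15 × 13 = 195
Total = 45 + 80 + 780 + 280 + 95 + 195 = 1475.
(Supply check: Macon ships 35; Reno ships 60; Elko ships 40.)

1475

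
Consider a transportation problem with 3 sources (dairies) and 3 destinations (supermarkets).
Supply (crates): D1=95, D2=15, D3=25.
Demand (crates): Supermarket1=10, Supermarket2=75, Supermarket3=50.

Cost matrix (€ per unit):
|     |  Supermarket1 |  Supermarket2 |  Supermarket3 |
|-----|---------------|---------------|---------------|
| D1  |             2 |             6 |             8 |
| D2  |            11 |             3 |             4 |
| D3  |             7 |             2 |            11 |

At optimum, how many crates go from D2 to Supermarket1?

The minimum-cost plan:
  D1→Supermarket1: 10 × €2 = €20
  D1→Supermarket2: 50 × €6 = €300
  D1→Supermarket3: 35 × €8 = €280
  D2→Supermarket3: 15 × €4 = €60
  D3→Supermarket2: 25 × €2 = €50
Total cost = €710.
The route D2→Supermarket1 is not used.

0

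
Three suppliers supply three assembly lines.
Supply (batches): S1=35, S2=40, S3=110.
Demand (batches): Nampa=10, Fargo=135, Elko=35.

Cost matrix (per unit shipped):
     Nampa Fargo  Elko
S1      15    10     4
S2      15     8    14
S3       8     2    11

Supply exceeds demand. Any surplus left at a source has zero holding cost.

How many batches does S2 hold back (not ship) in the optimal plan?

An optimal plan:
  S1 to Elko: 35 × 4 = 140
  S2 to Fargo: 35 × 8 = 280
  S3 to Nampa: 10 × 8 = 80
  S3 to Fargo: 100 × 2 = 200
Total cost = 700.
S2 ships 35 of its 40, leaving 5.

5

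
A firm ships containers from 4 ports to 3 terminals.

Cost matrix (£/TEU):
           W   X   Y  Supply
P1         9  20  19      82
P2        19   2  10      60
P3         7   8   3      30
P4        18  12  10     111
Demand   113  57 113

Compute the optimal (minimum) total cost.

2210

A cheapest plan:
  P1->W: 82 TEU
  P2->X: 57 TEU
  P2->Y: 3 TEU
  P3->W: 30 TEU
  P4->W: 1 TEU
  P4->Y: 110 TEU
Total cost = £2210.
(Supply check: P1 ships 82; P2 ships 60; P3 ships 30; P4 ships 111.)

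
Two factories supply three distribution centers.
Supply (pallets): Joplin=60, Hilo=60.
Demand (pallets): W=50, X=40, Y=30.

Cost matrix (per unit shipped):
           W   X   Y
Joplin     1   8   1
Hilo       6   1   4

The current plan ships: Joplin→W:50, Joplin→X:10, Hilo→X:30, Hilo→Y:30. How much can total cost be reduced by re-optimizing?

Current plan cost = 50·1 + 10·8 + 30·1 + 30·4 = 280.
Optimal plan:
  Joplin to W: 50 × 1 = 50
  Joplin to Y: 10 × 1 = 10
  Hilo to X: 40 × 1 = 40
  Hilo to Y: 20 × 4 = 80
Optimal cost = 180.
Saving = 280 − 180 = 100.

100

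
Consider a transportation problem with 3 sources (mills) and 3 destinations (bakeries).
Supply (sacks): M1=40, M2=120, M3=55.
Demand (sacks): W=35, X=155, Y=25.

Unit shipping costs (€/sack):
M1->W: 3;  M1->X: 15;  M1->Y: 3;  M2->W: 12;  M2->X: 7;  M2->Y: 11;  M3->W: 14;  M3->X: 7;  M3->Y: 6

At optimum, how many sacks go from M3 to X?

Optimal shipments:
  M1 to W: 35 sacks
  M1 to Y: 5 sacks
  M2 to X: 120 sacks
  M3 to X: 35 sacks
  M3 to Y: 20 sacks
Total cost = €1325.
So M3→X carries 35 sacks.

35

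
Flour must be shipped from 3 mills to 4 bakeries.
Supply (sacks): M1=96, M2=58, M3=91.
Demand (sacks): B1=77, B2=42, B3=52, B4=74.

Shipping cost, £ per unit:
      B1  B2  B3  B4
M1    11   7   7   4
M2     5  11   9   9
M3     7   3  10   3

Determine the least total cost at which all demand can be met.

1179

Optimal allocation:
  M1 to B3: 52 × £7 = £364
  M1 to B4: 44 × £4 = £176
  M2 to B1: 58 × £5 = £290
  M3 to B1: 19 × £7 = £133
  M3 to B2: 42 × £3 = £126
  M3 to B4: 30 × £3 = £90
Total = 364 + 176 + 290 + 133 + 126 + 90 = £1179.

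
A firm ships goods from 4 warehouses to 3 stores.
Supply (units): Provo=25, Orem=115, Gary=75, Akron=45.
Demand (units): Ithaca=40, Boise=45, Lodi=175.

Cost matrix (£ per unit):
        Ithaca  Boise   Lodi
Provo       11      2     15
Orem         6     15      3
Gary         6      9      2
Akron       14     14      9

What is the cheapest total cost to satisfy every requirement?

1170

One minimum-cost allocation:
  Provo->Boise: 25 units
  Orem->Ithaca: 40 units
  Orem->Lodi: 75 units
  Gary->Lodi: 75 units
  Akron->Boise: 20 units
  Akron->Lodi: 25 units
Total cost = £1170.
(Supply check: Provo ships 25; Orem ships 115; Gary ships 75; Akron ships 45.)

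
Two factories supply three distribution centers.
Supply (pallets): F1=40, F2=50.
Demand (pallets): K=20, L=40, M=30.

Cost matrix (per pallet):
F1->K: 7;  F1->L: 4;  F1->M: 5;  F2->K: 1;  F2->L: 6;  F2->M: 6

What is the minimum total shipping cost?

An optimal shipping plan:
  F1->L: 40 × 4 = 160
  F2->K: 20 × 1 = 20
  F2->M: 30 × 6 = 180
Total = 160 + 20 + 180 = 360.
(Supply check: F1 ships 40; F2 ships 50.)

360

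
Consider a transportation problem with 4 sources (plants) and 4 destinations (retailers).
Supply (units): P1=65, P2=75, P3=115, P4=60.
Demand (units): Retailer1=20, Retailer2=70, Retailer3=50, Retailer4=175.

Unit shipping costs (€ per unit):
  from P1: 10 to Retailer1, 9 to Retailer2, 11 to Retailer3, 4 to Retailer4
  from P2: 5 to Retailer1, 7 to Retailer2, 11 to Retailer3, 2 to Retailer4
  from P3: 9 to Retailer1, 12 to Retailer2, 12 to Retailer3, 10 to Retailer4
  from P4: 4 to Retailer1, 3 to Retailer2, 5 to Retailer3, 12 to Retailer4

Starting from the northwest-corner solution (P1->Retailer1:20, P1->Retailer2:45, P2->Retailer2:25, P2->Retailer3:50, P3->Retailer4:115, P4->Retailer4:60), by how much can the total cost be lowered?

Current plan cost = 20·10 + 45·9 + 25·7 + 50·11 + 115·10 + 60·12 = €3200.
Optimal plan:
  P1->Retailer4: 65 units
  P2->Retailer4: 75 units
  P3->Retailer1: 20 units
  P3->Retailer2: 10 units
  P3->Retailer3: 50 units
  P3->Retailer4: 35 units
  P4->Retailer2: 60 units
Optimal cost = €1840.
Saving = 3200 − 1840 = €1360.

1360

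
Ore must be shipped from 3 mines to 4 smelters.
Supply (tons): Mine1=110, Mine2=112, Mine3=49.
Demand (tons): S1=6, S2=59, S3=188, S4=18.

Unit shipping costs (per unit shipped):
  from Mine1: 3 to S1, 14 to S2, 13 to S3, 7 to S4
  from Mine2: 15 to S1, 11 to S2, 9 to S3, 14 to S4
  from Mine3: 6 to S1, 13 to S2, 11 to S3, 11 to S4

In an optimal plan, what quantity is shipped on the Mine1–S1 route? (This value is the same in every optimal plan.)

6

The minimum-cost plan:
  Mine1->S1: 6 × 3 = 18
  Mine1->S2: 59 × 14 = 826
  Mine1->S3: 27 × 13 = 351
  Mine1->S4: 18 × 7 = 126
  Mine2->S3: 112 × 9 = 1008
  Mine3->S3: 49 × 11 = 539
Total cost = 2868.
So Mine1→S1 carries 6 tons.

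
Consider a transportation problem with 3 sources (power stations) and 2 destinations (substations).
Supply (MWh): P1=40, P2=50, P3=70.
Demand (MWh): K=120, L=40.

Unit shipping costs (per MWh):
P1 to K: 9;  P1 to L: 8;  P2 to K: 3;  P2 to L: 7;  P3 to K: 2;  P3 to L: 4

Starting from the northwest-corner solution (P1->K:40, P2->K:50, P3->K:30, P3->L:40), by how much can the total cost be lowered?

Current plan cost = 40·9 + 50·3 + 30·2 + 40·4 = 730.
Optimal plan:
  P1→L: 40 × 8 = 320
  P2→K: 50 × 3 = 150
  P3→K: 70 × 2 = 140
Optimal cost = 610.
Saving = 730 − 610 = 120.

120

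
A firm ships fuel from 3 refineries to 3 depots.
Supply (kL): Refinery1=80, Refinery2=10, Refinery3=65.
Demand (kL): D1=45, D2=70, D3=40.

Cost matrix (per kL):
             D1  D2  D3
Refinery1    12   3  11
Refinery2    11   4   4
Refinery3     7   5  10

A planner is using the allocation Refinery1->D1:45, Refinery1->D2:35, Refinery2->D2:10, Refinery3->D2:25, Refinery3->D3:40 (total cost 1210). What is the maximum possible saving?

Current plan cost = 45·12 + 35·3 + 10·4 + 25·5 + 40·10 = 1210.
Optimal plan:
  Refinery1 to D2: 70 × 3 = 210
  Refinery1 to D3: 10 × 11 = 110
  Refinery2 to D3: 10 × 4 = 40
  Refinery3 to D1: 45 × 7 = 315
  Refinery3 to D3: 20 × 10 = 200
Optimal cost = 875.
Saving = 1210 − 875 = 335.

335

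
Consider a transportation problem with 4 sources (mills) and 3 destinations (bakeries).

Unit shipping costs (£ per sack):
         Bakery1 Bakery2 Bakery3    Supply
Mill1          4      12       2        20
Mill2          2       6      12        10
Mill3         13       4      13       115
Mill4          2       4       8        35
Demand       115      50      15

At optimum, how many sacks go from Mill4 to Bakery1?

35

The minimum-cost plan:
  Mill1->Bakery1: 5 × £4 = £20
  Mill1->Bakery3: 15 × £2 = £30
  Mill2->Bakery1: 10 × £2 = £20
  Mill3->Bakery1: 65 × £13 = £845
  Mill3->Bakery2: 50 × £4 = £200
  Mill4->Bakery1: 35 × £2 = £70
Total cost = £1185.
So Mill4→Bakery1 carries 35 sacks.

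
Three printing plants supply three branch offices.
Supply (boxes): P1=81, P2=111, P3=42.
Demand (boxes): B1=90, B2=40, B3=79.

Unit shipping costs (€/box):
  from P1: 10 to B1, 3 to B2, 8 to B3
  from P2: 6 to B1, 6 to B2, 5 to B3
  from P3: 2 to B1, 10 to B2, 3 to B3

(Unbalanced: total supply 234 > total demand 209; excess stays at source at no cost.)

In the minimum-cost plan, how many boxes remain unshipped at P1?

25

Minimum-cost shipments:
  P1 to B2: 40 × €3 = €120
  P1 to B3: 16 × €8 = €128
  P2 to B1: 48 × €6 = €288
  P2 to B3: 63 × €5 = €315
  P3 to B1: 42 × €2 = €84
Total cost = €935.
P1 ships 56 of its 81, leaving 25.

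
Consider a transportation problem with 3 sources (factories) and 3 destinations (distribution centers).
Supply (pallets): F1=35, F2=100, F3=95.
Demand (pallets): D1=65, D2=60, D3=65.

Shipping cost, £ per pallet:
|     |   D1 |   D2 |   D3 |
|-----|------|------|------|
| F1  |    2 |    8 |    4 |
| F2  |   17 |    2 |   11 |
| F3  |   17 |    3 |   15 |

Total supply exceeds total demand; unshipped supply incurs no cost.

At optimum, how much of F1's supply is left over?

0

An optimal plan:
  F1–D1: 35 × £2 = £70
  F2–D2: 35 × £2 = £70
  F2–D3: 65 × £11 = £715
  F3–D1: 30 × £17 = £510
  F3–D2: 25 × £3 = £75
Total cost = £1440.
F1 ships 35 of its 35, leaving 0.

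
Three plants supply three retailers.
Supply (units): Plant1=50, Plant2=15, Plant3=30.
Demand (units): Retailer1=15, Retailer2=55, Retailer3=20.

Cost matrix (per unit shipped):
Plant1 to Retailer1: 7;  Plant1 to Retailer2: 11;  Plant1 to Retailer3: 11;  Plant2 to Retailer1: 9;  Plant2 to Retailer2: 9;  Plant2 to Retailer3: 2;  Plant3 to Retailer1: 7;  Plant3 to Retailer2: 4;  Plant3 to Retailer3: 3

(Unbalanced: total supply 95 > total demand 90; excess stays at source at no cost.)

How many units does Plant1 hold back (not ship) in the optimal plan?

5

An optimal plan:
  Plant1 to Retailer1: 15 × 7 = 105
  Plant1 to Retailer2: 30 × 11 = 330
  Plant2 to Retailer3: 15 × 2 = 30
  Plant3 to Retailer2: 25 × 4 = 100
  Plant3 to Retailer3: 5 × 3 = 15
Total cost = 580.
Plant1 ships 45 of its 50, leaving 5.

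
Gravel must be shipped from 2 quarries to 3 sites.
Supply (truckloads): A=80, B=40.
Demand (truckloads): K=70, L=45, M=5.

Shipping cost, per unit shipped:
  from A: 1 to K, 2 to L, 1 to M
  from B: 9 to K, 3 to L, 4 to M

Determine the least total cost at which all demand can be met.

205

A cheapest plan:
  A->K: 70 × 1 = 70
  A->L: 5 × 2 = 10
  A->M: 5 × 1 = 5
  B->L: 40 × 3 = 120
Total = 70 + 10 + 5 + 120 = 205.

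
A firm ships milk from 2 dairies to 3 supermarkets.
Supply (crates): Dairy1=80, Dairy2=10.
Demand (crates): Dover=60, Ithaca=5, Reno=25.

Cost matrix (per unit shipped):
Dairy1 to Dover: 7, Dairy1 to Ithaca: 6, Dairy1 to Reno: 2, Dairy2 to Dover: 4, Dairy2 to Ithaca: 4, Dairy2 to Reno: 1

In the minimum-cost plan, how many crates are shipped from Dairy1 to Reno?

The minimum-cost plan:
  Dairy1–Dover: 50 × 7 = 350
  Dairy1–Ithaca: 5 × 6 = 30
  Dairy1–Reno: 25 × 2 = 50
  Dairy2–Dover: 10 × 4 = 40
Total cost = 470.
So Dairy1→Reno carries 25 crates.

25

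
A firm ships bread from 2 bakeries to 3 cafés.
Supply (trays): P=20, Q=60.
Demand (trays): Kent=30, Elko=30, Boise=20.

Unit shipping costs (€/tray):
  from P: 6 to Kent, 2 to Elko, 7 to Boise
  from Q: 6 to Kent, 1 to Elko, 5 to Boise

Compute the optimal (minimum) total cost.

310

Optimal allocation:
  P->Kent: 20 × €6 = €120
  Q->Kent: 10 × €6 = €60
  Q->Elko: 30 × €1 = €30
  Q->Boise: 20 × €5 = €100
Total = 120 + 60 + 30 + 100 = €310.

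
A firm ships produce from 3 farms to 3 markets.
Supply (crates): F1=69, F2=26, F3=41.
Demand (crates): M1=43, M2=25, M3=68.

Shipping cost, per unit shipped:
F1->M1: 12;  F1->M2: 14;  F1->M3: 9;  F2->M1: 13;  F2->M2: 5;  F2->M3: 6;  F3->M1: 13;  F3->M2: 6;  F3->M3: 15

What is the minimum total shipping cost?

1216

A cheapest plan:
  F1->M1: 27 crates
  F1->M3: 42 crates
  F2->M3: 26 crates
  F3->M1: 16 crates
  F3->M2: 25 crates
Total cost = 1216.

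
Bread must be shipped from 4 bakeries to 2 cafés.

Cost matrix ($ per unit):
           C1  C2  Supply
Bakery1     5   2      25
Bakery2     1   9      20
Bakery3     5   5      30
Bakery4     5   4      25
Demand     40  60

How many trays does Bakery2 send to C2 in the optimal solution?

Optimal shipments:
  Bakery1 to C2: 25 trays
  Bakery2 to C1: 20 trays
  Bakery3 to C1: 20 trays
  Bakery3 to C2: 10 trays
  Bakery4 to C2: 25 trays
Total cost = $320.
The route Bakery2→C2 is not used.

0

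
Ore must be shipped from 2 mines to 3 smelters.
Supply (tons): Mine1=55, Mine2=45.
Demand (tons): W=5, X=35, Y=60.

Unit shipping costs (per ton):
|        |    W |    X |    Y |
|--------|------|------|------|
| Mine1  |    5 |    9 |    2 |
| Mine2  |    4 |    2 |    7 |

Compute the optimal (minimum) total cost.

235

A cheapest plan:
  Mine1 to Y: 55 × 2 = 110
  Mine2 to W: 5 × 4 = 20
  Mine2 to X: 35 × 2 = 70
  Mine2 to Y: 5 × 7 = 35
Total = 110 + 20 + 70 + 35 = 235.
(Supply check: Mine1 ships 55; Mine2 ships 45.)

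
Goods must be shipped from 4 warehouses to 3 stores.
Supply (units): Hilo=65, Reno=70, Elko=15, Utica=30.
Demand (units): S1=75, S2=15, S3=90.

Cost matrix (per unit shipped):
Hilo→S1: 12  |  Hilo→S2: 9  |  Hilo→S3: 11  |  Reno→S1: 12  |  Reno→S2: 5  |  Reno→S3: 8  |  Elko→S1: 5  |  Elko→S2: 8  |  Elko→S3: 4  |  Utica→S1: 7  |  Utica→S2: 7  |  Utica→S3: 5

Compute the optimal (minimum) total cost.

Optimal allocation:
  Hilo–S1: 60 units
  Hilo–S3: 5 units
  Reno–S2: 15 units
  Reno–S3: 55 units
  Elko–S1: 15 units
  Utica–S3: 30 units
Total cost = 1515.
(Supply check: Hilo ships 65; Reno ships 70; Elko ships 15; Utica ships 30.)

1515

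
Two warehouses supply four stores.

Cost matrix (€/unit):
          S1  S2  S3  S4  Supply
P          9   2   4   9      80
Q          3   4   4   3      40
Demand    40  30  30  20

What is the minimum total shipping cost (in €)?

An optimal shipping plan:
  P to S1: 20 units
  P to S2: 30 units
  P to S3: 30 units
  Q to S1: 20 units
  Q to S4: 20 units
Total cost = €480.

480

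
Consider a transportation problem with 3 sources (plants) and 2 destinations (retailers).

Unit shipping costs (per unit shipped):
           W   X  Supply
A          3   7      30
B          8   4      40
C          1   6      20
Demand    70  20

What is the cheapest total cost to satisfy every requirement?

An optimal shipping plan:
  A->W: 30 × 3 = 90
  B->W: 20 × 8 = 160
  B->X: 20 × 4 = 80
  C->W: 20 × 1 = 20
Total = 90 + 160 + 80 + 20 = 350.

350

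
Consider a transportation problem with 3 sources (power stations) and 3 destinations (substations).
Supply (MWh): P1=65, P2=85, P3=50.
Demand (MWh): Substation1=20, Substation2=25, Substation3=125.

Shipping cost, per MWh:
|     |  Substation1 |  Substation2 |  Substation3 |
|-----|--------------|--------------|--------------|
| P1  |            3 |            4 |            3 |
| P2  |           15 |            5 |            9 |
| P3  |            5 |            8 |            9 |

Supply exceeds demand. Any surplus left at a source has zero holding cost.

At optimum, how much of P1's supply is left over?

0

Minimum-cost shipments:
  P1–Substation3: 65 × 3 = 195
  P2–Substation2: 25 × 5 = 125
  P2–Substation3: 60 × 9 = 540
  P3–Substation1: 20 × 5 = 100
Total cost = 960.
P1 ships 65 of its 65, leaving 0.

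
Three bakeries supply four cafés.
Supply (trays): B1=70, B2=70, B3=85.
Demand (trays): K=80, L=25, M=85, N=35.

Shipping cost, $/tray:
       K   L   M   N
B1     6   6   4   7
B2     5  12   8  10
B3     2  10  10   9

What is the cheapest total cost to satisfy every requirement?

1155

Optimal allocation:
  B1 to L: 25 × $6 = $150
  B1 to M: 45 × $4 = $180
  B2 to M: 40 × $8 = $320
  B2 to N: 30 × $10 = $300
  B3 to K: 80 × $2 = $160
  B3 to N: 5 × $9 = $45
Total = 150 + 180 + 320 + 300 + 160 + 45 = $1155.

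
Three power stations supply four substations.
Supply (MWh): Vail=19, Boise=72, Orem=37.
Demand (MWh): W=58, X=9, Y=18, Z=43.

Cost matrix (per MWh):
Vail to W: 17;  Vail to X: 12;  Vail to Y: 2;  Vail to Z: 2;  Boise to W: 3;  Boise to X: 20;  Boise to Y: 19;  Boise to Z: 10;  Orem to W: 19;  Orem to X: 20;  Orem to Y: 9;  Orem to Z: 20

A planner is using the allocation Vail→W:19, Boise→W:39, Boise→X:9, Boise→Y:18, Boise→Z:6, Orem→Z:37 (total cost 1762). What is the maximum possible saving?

868

Current plan cost = 19·17 + 39·3 + 9·20 + 18·19 + 6·10 + 37·20 = 1762.
Optimal plan:
  Vail→Z: 19 × 2 = 38
  Boise→W: 58 × 3 = 174
  Boise→Z: 14 × 10 = 140
  Orem→X: 9 × 20 = 180
  Orem→Y: 18 × 9 = 162
  Orem→Z: 10 × 20 = 200
Optimal cost = 894.
Saving = 1762 − 894 = 868.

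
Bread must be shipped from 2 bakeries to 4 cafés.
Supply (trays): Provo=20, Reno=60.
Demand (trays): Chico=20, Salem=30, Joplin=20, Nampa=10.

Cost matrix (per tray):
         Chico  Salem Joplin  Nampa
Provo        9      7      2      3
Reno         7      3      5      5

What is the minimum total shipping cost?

320

A cheapest plan:
  Provo→Joplin: 20 trays
  Reno→Chico: 20 trays
  Reno→Salem: 30 trays
  Reno→Nampa: 10 trays
Total cost = 320.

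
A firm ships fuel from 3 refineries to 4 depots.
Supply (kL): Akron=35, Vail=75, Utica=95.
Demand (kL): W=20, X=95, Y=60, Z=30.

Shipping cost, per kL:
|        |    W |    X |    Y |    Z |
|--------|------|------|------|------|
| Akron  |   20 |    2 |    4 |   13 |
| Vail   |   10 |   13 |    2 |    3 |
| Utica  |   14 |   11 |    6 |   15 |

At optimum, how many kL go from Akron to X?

Solving gives:
  Akron->X: 35 × 2 = 70
  Vail->W: 20 × 10 = 200
  Vail->Y: 25 × 2 = 50
  Vail->Z: 30 × 3 = 90
  Utica->X: 60 × 11 = 660
  Utica->Y: 35 × 6 = 210
Total cost = 1280.
So Akron→X carries 35 kL.

35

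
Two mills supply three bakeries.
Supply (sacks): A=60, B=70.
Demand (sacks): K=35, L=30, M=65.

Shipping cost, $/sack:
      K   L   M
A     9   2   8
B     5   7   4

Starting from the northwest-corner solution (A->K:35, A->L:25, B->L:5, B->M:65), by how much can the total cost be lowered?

45

Current plan cost = 35·9 + 25·2 + 5·7 + 65·4 = $660.
Optimal plan:
  A->L: 30 × $2 = $60
  A->M: 30 × $8 = $240
  B->K: 35 × $5 = $175
  B->M: 35 × $4 = $140
Optimal cost = $615.
Saving = 660 − 615 = $45.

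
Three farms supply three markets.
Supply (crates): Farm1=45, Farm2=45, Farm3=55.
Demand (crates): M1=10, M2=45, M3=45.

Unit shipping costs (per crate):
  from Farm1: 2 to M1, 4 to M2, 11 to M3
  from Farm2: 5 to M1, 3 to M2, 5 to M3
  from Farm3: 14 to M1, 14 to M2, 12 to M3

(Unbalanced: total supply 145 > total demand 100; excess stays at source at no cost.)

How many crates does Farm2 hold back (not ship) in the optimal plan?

An optimal plan:
  Farm1->M1: 10 × 2 = 20
  Farm1->M2: 35 × 4 = 140
  Farm2->M2: 10 × 3 = 30
  Farm2->M3: 35 × 5 = 175
  Farm3->M3: 10 × 12 = 120
Total cost = 485.
Farm2 ships 45 of its 45, leaving 0.

0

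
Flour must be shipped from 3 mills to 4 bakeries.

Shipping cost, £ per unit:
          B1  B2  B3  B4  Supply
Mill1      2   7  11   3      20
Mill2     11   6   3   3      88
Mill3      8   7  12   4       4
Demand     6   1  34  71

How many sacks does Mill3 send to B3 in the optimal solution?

The minimum-cost plan:
  Mill1→B1: 6 × £2 = £12
  Mill1→B4: 14 × £3 = £42
  Mill2→B2: 1 × £6 = £6
  Mill2→B3: 34 × £3 = £102
  Mill2→B4: 53 × £3 = £159
  Mill3→B4: 4 × £4 = £16
Total cost = £337.
The route Mill3→B3 is not used.

0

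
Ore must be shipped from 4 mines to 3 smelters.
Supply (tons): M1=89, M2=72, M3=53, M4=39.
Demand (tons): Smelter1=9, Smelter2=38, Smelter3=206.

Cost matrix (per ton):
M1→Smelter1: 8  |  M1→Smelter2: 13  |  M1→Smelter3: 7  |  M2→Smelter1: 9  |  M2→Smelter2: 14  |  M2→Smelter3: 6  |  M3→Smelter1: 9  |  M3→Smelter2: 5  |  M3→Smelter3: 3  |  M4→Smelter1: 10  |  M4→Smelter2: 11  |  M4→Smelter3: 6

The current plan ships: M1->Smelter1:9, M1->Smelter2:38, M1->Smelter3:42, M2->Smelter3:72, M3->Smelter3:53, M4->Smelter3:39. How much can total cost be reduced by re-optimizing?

Current plan cost = 9·8 + 38·13 + 42·7 + 72·6 + 53·3 + 39·6 = 1685.
Optimal plan:
  M1->Smelter1: 9 tons
  M1->Smelter3: 80 tons
  M2->Smelter3: 72 tons
  M3->Smelter2: 38 tons
  M3->Smelter3: 15 tons
  M4->Smelter3: 39 tons
Optimal cost = 1533.
Saving = 1685 − 1533 = 152.

152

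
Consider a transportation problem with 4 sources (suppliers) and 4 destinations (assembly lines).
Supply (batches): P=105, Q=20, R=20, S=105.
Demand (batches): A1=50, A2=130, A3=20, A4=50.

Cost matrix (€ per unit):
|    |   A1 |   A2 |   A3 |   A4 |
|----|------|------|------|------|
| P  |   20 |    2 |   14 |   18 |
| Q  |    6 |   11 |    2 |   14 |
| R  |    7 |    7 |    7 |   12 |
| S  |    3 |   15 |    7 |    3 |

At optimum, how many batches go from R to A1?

0

Solving gives:
  P->A2: 105 batches
  Q->A3: 20 batches
  R->A2: 20 batches
  S->A1: 50 batches
  S->A2: 5 batches
  S->A4: 50 batches
Total cost = €765.
The route R→A1 is not used.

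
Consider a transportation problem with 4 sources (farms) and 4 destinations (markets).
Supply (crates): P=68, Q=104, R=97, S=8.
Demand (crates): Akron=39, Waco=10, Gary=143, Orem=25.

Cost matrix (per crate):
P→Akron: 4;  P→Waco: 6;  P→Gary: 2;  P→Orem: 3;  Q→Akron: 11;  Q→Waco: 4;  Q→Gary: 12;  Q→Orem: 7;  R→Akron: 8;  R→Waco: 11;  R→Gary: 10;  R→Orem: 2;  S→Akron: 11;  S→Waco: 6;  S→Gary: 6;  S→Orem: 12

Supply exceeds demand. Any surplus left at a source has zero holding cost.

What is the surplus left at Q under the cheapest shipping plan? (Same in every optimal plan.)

60

Minimum-cost shipments:
  P–Gary: 68 × 2 = 136
  Q–Waco: 10 × 4 = 40
  Q–Gary: 34 × 12 = 408
  R–Akron: 39 × 8 = 312
  R–Gary: 33 × 10 = 330
  R–Orem: 25 × 2 = 50
  S–Gary: 8 × 6 = 48
Total cost = 1324.
Q ships 44 of its 104, leaving 60.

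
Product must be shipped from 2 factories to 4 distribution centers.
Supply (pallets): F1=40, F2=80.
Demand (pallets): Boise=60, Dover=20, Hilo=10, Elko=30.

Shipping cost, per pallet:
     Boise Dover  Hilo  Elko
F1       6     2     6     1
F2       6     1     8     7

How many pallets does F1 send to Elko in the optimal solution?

The minimum-cost plan:
  F1->Hilo: 10 pallets
  F1->Elko: 30 pallets
  F2->Boise: 60 pallets
  F2->Dover: 20 pallets
Total cost = 470.
So F1→Elko carries 30 pallets.

30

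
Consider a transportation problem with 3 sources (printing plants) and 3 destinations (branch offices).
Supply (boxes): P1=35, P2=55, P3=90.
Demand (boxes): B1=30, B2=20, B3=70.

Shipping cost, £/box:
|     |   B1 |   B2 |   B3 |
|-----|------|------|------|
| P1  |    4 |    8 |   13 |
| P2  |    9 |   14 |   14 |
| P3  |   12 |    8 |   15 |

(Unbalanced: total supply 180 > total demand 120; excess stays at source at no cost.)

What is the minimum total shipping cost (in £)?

1265

Optimal allocation:
  P1–B1: 30 × £4 = £120
  P1–B3: 5 × £13 = £65
  P2–B3: 55 × £14 = £770
  P3–B2: 20 × £8 = £160
  P3–B3: 10 × £15 = £150
Total = 120 + 65 + 770 + 160 + 150 = £1265.
(Supply check: P1 ships 35; P2 ships 55; P3 ships 30.)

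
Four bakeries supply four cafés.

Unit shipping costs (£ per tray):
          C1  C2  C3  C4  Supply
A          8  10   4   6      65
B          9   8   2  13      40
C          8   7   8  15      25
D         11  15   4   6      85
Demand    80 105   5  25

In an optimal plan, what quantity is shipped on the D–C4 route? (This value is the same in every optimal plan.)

25

Optimal shipments:
  A->C1: 25 × £8 = £200
  A->C2: 40 × £10 = £400
  B->C2: 40 × £8 = £320
  C->C2: 25 × £7 = £175
  D->C1: 55 × £11 = £605
  D->C3: 5 × £4 = £20
  D->C4: 25 × £6 = £150
Total cost = £1870.
So D→C4 carries 25 trays.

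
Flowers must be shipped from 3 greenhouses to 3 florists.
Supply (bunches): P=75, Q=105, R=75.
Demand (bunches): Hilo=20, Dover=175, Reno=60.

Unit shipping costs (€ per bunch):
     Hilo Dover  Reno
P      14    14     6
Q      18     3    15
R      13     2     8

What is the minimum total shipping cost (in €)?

An optimal shipping plan:
  P->Hilo: 15 bunches
  P->Reno: 60 bunches
  Q->Dover: 105 bunches
  R->Hilo: 5 bunches
  R->Dover: 70 bunches
Total cost = €1090.
(Supply check: P ships 75; Q ships 105; R ships 75.)

1090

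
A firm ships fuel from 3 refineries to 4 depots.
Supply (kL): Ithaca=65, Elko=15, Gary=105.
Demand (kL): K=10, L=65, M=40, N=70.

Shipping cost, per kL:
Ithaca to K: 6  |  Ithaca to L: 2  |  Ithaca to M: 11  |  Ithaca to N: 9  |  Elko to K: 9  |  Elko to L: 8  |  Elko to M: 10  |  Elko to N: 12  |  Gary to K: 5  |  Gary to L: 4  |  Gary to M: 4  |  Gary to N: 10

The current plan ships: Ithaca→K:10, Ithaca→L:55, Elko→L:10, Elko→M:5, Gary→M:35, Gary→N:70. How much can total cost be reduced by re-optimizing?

Current plan cost = 10·6 + 55·2 + 10·8 + 5·10 + 35·4 + 70·10 = 1140.
Optimal plan:
  Ithaca->L: 65 kL
  Elko->N: 15 kL
  Gary->K: 10 kL
  Gary->M: 40 kL
  Gary->N: 55 kL
Optimal cost = 1070.
Saving = 1140 − 1070 = 70.

70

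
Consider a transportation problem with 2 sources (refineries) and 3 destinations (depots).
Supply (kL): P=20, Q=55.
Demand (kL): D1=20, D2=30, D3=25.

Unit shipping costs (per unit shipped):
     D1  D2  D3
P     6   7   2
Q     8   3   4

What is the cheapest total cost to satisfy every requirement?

310

An optimal shipping plan:
  P→D3: 20 kL
  Q→D1: 20 kL
  Q→D2: 30 kL
  Q→D3: 5 kL
Total cost = 310.
(Supply check: P ships 20; Q ships 55.)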